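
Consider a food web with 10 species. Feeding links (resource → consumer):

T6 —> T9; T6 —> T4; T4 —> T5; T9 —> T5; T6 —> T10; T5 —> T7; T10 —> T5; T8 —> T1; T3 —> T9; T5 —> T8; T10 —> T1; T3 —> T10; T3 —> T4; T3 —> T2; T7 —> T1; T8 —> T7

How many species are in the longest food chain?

6 species

One longest chain: T3 → T9 → T5 → T8 → T7 → T1.
It has 6 species and 5 links.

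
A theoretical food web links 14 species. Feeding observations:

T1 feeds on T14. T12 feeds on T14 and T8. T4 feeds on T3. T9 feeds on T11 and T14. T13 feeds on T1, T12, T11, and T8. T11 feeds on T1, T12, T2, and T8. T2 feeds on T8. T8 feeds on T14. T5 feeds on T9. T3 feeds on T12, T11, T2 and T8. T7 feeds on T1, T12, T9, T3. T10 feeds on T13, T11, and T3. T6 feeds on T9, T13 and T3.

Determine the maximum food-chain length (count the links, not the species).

One longest chain: T14 → T8 → T12 → T11 → T3 → T4.
It has 6 species and 5 links.

5 links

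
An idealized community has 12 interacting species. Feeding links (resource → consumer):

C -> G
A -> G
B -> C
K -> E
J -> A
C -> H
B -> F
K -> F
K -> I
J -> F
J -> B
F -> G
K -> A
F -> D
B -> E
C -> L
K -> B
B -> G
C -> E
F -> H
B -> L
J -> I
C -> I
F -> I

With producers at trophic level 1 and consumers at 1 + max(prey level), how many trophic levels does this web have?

4

Producers (level 1): K, J.
K → B → C → G gives G level 4.
No species has a prey at level 4, so no species reaches level 5.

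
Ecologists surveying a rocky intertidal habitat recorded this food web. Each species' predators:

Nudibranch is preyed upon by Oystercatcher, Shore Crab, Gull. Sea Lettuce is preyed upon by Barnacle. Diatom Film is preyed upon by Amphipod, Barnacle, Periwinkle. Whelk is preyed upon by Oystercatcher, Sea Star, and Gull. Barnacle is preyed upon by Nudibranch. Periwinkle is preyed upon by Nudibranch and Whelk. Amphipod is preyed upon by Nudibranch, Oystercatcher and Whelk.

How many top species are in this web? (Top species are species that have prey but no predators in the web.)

4

Top species (has prey, but nothing eats it): Oystercatcher, Shore Crab, Sea Star, Gull.
Count: 4.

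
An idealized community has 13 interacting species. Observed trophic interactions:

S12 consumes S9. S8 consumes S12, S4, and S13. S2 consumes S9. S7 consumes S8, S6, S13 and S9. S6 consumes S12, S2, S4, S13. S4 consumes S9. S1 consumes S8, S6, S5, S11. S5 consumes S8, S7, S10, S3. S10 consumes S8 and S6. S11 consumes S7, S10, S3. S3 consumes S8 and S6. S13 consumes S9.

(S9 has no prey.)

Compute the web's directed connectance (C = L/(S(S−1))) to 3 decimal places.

C = 0.192

The web has S = 13 species and L = 30 feeding links.
C = L / (S(S−1)) = 30 / 156 = 0.1923 ≈ 0.192.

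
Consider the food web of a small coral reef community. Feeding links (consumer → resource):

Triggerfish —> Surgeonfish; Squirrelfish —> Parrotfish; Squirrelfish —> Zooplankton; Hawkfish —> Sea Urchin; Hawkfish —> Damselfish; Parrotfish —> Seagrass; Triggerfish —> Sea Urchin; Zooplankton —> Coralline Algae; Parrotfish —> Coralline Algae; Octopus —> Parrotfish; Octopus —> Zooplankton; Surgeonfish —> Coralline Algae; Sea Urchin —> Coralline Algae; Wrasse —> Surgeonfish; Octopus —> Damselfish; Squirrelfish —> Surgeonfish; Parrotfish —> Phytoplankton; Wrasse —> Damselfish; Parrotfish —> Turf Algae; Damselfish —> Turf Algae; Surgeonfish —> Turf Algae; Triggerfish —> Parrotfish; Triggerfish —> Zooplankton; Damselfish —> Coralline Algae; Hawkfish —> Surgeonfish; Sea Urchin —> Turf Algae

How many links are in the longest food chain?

2 links

One longest chain: Seagrass → Parrotfish → Octopus.
It has 3 species and 2 links.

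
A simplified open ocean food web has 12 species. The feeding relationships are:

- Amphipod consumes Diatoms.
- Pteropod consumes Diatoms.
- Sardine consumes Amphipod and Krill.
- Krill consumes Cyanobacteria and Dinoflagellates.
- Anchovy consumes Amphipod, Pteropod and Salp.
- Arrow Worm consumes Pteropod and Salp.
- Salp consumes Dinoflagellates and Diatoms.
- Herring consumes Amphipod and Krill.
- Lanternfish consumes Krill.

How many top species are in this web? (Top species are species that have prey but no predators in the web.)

Top species (has prey, but nothing eats it): Anchovy, Arrow Worm, Herring, Sardine, Lanternfish.
Count: 5.

5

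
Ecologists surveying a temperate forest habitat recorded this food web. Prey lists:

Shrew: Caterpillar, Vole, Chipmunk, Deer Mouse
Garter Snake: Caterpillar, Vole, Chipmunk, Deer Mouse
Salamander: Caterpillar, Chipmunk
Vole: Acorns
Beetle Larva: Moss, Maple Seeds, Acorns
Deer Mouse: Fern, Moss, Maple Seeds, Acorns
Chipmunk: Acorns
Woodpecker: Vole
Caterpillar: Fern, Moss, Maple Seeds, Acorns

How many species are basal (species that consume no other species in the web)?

Basal species (no prey listed): Fern, Moss, Maple Seeds, Acorns.
Count: 4.

4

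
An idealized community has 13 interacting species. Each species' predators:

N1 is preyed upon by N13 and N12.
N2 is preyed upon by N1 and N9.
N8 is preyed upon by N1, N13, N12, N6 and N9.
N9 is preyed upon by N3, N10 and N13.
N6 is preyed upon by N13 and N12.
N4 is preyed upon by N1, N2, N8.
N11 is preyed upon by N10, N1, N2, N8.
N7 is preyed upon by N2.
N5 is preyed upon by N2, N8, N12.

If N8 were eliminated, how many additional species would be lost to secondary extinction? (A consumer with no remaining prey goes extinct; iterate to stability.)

1

Remove N8.
Round 1: N6 (all prey gone) → extinct.
No further losses. Total secondary extinctions: 1.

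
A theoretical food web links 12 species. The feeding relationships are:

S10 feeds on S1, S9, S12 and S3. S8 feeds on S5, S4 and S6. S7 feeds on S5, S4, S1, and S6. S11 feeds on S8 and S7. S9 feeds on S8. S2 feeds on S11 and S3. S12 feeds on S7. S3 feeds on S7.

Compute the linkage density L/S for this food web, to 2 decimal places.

L/S = 1.50

There are L = 18 links among S = 12 species.
L/S = 18/12 = 1.5000 ≈ 1.50.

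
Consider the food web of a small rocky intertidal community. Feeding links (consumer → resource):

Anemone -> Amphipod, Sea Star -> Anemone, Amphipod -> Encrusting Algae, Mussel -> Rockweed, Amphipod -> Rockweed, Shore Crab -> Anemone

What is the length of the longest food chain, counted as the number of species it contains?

4 species

One longest chain: Rockweed → Amphipod → Anemone → Shore Crab.
It has 4 species and 3 links.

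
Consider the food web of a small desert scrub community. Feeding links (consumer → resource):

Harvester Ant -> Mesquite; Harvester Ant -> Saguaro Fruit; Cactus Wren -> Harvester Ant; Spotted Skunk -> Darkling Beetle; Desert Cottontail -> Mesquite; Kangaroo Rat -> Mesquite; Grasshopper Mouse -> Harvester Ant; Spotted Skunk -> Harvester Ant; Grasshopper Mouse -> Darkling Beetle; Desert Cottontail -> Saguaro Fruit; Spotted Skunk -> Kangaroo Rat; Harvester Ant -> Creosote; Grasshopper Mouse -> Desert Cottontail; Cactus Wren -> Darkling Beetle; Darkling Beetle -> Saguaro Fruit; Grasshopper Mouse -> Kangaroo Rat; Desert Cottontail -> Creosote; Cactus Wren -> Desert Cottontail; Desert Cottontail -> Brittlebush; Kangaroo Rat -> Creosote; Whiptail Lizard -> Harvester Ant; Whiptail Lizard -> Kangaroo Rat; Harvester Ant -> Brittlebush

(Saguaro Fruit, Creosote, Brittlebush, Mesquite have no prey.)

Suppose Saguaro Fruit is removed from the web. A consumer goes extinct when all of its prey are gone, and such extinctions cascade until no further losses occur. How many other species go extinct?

1

Remove Saguaro Fruit.
Round 1: Darkling Beetle (all prey gone) → extinct.
No further losses. Total secondary extinctions: 1.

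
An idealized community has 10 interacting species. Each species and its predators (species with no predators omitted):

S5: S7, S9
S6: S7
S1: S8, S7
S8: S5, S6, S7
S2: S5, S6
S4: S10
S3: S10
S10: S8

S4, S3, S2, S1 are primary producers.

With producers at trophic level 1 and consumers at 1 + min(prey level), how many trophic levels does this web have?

3

Producers (level 1): S4, S3, S2, S1.
Following each consumer down to its lowest-level prey: S2 → S5 → S9 (levels 1 through 3).
All prey of S9 (S5 2) are at level 2 or above, so S9 is at level 1 + 2 = 3.
Every consumer has at least one prey at level 2 or below, so none exceeds level 3.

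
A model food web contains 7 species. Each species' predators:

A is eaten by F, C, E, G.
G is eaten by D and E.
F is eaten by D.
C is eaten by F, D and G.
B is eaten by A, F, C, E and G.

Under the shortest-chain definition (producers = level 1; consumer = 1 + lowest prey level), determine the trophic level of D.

B is a producer → level 1.
C eats B → level 2.
D eats C → level 3.
No prey of D is below level 2, so 3 is the minimum.

Trophic level 3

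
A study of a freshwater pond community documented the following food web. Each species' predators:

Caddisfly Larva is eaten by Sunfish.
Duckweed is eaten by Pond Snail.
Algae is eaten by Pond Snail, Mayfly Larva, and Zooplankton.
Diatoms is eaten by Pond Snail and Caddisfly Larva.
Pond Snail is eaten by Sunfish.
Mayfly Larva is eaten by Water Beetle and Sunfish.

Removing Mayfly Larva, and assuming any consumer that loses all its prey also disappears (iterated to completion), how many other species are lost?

Remove Mayfly Larva.
Round 1: Water Beetle (all prey gone) → extinct.
No further losses. Total secondary extinctions: 1.

1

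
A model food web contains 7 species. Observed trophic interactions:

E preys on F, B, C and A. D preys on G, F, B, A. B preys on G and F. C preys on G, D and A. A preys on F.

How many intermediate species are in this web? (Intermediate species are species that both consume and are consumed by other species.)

4

Intermediate species (has both prey and predators): A, B, D, C.
Count: 4.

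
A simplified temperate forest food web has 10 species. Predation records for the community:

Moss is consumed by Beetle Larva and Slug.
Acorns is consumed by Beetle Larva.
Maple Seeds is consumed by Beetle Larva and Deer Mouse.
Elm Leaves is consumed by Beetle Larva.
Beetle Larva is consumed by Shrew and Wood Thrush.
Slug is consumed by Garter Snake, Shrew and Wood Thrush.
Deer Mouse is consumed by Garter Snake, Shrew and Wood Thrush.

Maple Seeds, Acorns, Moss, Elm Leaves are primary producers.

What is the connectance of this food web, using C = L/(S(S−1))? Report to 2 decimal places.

C = 0.16

The web has S = 10 species and L = 14 feeding links.
C = L / (S(S−1)) = 14 / 90 = 0.1556 ≈ 0.16.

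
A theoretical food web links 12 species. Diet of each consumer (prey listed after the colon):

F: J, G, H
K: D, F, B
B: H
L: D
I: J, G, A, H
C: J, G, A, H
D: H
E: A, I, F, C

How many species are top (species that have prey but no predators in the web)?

3

Top species (has prey, but nothing eats it): E, L, K.
Count: 3.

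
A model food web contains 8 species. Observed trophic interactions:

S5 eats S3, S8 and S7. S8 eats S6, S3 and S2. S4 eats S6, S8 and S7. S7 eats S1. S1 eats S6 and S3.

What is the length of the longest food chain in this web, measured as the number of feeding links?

3 links

One longest chain: S3 → S1 → S7 → S4.
It has 4 species and 3 links.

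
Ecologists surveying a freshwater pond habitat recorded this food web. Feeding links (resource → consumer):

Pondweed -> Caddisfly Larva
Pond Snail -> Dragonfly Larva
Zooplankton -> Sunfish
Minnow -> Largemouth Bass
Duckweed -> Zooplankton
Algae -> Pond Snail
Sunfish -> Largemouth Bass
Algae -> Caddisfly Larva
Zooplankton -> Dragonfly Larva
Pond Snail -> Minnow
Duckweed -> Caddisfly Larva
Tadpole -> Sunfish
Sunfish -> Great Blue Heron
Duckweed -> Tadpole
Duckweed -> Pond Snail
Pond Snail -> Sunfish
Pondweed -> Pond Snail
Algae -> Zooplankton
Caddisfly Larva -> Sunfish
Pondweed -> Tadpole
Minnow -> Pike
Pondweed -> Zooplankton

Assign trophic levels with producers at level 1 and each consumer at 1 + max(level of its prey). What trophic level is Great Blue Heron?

Trophic level 4

Algae is a producer → level 1.
Zooplankton eats Algae (level 1); other prey at levels: Pondweed 1, Duckweed 1 → level 2.
Sunfish eats Zooplankton (level 2); other prey at levels: Tadpole 2, Pond Snail 2, Caddisfly Larva 2 → level 3.
Great Blue Heron eats Sunfish → level 4.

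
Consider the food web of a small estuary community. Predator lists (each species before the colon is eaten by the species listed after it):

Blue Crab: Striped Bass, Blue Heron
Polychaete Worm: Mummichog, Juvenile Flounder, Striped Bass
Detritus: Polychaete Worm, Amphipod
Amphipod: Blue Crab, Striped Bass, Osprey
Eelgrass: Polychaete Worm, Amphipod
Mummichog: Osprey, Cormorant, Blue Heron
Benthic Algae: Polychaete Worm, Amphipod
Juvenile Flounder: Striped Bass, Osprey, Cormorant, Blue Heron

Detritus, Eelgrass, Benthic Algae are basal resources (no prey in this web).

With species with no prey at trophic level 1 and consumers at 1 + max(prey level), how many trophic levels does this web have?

Basal resources (level 1): Detritus, Eelgrass, Benthic Algae.
Detritus → Polychaete Worm → Mummichog → Cormorant gives Cormorant level 4.
No species has a prey at level 4, so no species reaches level 5.

4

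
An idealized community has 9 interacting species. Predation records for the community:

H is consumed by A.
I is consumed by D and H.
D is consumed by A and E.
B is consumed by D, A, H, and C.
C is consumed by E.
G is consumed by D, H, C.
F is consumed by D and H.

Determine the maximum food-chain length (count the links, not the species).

One longest chain: B → C → E.
It has 3 species and 2 links.

2 links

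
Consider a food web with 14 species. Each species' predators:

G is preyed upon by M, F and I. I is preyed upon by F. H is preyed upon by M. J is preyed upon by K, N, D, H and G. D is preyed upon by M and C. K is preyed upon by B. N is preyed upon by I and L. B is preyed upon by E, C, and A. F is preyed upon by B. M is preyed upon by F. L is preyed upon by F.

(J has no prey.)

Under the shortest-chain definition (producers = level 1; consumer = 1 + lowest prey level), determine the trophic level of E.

Trophic level 4

J is a producer → level 1.
K eats J → level 2.
B eats K → level 3.
E eats B → level 4.
No prey of E is below level 3, so 4 is the minimum.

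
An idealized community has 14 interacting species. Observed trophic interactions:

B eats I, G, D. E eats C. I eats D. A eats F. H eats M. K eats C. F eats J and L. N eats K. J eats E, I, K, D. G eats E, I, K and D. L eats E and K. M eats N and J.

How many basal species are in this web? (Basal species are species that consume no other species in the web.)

2

Basal species (no prey listed): D, C.
Count: 2.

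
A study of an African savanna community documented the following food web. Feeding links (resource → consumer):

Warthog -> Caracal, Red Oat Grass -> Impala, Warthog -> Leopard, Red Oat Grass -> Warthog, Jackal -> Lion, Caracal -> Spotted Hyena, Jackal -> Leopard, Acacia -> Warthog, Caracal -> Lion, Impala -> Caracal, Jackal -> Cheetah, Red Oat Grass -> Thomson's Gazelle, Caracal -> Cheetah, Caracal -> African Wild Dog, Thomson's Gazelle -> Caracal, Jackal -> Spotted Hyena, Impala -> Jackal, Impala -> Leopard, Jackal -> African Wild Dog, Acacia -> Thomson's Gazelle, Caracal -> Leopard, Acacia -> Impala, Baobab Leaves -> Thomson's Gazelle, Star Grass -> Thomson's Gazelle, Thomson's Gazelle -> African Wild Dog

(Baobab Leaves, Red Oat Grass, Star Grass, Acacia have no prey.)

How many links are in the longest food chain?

One longest chain: Red Oat Grass → Warthog → Caracal → Leopard.
It has 4 species and 3 links.

3 links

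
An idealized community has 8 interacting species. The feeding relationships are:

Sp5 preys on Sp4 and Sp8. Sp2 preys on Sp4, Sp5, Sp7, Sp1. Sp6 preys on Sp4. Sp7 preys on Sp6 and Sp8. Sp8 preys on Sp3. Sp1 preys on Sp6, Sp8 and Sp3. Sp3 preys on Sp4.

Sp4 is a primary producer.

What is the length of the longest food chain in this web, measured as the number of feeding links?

4 links

One longest chain: Sp4 → Sp3 → Sp8 → Sp1 → Sp2.
It has 5 species and 4 links.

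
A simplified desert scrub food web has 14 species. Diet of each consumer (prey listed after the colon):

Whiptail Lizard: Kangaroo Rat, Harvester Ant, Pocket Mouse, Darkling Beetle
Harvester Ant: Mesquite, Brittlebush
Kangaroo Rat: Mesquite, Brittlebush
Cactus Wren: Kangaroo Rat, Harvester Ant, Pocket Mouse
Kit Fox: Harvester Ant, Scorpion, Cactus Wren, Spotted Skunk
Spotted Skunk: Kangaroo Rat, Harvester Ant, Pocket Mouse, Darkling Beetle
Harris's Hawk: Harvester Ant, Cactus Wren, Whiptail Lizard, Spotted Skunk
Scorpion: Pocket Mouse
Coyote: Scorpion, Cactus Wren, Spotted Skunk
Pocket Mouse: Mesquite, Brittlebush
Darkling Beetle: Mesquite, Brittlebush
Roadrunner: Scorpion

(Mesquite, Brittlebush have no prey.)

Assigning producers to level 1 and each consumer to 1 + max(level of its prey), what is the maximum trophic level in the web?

4

Producers (level 1): Mesquite, Brittlebush.
Mesquite → Pocket Mouse → Scorpion → Roadrunner gives Roadrunner level 4.
No species has a prey at level 4, so no species reaches level 5.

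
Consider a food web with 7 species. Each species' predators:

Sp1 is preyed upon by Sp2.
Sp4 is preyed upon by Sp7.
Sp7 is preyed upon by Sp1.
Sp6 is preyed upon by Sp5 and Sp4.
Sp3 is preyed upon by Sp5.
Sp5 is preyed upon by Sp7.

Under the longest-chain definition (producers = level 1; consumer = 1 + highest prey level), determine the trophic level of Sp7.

Trophic level 3

Sp6 is a producer → level 1.
Sp4 eats Sp6 → level 2.
Sp7 eats Sp4 (level 2); other prey at levels: Sp5 2 → level 3.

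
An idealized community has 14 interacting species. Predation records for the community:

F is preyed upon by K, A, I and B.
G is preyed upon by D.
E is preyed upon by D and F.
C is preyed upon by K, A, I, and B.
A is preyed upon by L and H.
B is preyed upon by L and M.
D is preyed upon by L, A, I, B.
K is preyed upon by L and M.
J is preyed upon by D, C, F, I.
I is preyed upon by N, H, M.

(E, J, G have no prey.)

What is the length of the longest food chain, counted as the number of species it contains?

4 species

One longest chain: J → C → B → M.
It has 4 species and 3 links.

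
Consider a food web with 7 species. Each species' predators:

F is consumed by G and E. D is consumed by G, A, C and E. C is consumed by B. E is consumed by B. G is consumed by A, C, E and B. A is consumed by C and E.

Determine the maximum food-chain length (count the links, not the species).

One longest chain: F → G → A → C → B.
It has 5 species and 4 links.

4 links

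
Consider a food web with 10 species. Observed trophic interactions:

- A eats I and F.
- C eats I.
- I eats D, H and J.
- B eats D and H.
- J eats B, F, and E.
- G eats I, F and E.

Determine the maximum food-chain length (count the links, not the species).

One longest chain: D → B → J → I → G.
It has 5 species and 4 links.

4 links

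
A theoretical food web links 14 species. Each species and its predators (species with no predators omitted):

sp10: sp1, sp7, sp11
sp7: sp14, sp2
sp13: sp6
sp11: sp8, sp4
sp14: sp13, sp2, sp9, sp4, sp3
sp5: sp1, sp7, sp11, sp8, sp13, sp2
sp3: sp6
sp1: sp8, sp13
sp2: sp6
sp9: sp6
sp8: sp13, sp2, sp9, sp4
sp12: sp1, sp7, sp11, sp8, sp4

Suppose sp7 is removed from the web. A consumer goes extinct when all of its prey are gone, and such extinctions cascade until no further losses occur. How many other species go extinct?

Remove sp7.
Round 1: sp14 (all prey gone) → extinct.
Round 2: sp3 (all prey gone) → extinct.
No further losses. Total secondary extinctions: 2.

2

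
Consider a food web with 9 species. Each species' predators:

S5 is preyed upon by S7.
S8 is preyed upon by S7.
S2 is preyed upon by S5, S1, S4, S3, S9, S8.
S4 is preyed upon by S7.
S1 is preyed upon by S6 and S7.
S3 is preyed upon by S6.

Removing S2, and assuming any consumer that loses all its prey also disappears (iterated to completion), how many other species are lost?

8

Remove S2.
Round 1: S5 (all prey gone), S9 (all prey gone), S4 (all prey gone), S8 (all prey gone), S1 (all prey gone), S3 (all prey gone) → extinct.
Round 2: S6 (all prey gone), S7 (all prey gone) → extinct.
No further losses. Total secondary extinctions: 8.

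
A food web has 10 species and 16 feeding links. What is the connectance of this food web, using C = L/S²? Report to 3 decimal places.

C = 0.160

The web has S = 10 species and L = 16 feeding links.
C = L / S² = 16 / 100 = 0.1600 ≈ 0.160.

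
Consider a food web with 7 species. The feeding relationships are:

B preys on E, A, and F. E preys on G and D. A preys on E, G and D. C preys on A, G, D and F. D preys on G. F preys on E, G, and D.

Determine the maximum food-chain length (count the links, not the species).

4 links

One longest chain: G → D → E → A → B.
It has 5 species and 4 links.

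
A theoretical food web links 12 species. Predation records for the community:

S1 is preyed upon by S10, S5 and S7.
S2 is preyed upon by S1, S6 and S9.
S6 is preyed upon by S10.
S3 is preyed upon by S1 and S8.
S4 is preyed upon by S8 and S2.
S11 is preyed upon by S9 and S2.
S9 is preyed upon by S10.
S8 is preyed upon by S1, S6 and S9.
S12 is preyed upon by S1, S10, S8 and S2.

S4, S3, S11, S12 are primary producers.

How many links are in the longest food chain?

One longest chain: S4 → S8 → S1 → S7.
It has 4 species and 3 links.

3 links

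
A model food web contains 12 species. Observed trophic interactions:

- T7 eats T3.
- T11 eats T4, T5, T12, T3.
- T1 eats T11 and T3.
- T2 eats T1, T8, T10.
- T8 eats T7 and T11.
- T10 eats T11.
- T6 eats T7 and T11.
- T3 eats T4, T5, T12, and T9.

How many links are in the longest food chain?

4 links

One longest chain: T5 → T3 → T11 → T10 → T2.
It has 5 species and 4 links.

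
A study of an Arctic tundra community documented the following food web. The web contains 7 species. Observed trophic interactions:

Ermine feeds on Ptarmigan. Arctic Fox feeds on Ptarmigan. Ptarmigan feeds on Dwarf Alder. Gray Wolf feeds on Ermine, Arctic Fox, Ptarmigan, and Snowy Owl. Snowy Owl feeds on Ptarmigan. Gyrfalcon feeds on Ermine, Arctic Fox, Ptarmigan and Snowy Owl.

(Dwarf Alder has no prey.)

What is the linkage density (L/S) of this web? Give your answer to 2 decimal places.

There are L = 12 links among S = 7 species.
L/S = 12/7 = 1.7143 ≈ 1.71.

L/S = 1.71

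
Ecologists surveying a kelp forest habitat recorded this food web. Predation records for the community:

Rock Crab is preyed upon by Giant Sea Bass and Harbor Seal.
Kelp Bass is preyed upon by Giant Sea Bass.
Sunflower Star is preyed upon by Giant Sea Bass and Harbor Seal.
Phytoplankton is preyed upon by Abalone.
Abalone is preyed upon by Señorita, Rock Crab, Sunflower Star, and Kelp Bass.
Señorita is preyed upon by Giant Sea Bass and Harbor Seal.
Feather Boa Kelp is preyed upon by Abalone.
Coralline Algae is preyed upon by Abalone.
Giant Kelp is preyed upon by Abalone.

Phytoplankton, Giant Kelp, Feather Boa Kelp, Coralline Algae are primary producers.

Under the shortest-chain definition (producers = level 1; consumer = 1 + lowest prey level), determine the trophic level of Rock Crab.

Trophic level 3

Phytoplankton is a producer → level 1.
Abalone eats Phytoplankton → level 2.
Rock Crab eats Abalone → level 3.
No prey of Rock Crab is below level 2, so 3 is the minimum.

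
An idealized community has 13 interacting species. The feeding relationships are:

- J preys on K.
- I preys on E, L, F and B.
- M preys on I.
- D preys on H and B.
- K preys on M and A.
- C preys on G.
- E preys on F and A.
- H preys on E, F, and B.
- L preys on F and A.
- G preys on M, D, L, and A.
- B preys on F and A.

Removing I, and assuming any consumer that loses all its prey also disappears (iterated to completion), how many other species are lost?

Remove I.
Round 1: M (all prey gone) → extinct.
No further losses. Total secondary extinctions: 1.

1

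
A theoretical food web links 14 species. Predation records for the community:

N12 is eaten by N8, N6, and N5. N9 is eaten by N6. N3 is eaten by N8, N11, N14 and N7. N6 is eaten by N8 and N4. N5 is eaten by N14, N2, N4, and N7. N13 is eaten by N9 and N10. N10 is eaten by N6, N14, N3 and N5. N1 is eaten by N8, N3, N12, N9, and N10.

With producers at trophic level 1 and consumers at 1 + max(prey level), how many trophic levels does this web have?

4

Producers (level 1): N1, N13.
N1 → N9 → N6 → N8 gives N8 level 4.
No species has a prey at level 4, so no species reaches level 5.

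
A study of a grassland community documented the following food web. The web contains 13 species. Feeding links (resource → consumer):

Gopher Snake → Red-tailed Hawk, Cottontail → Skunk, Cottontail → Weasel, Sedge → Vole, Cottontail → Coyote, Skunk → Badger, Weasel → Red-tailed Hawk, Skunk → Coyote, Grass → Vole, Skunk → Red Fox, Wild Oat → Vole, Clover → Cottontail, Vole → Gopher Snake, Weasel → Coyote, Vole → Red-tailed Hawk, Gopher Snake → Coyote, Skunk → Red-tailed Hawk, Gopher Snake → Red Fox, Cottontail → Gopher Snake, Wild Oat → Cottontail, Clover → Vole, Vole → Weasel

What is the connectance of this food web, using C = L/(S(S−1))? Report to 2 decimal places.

The web has S = 13 species and L = 22 feeding links.
C = L / (S(S−1)) = 22 / 156 = 0.1410 ≈ 0.14.

C = 0.14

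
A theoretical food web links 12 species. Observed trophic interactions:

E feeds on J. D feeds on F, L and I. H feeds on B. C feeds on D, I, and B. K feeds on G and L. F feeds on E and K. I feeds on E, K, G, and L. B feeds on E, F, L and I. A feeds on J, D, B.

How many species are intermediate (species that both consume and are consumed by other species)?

6

Intermediate species (has both prey and predators): K, E, I, F, B, D.
Count: 6.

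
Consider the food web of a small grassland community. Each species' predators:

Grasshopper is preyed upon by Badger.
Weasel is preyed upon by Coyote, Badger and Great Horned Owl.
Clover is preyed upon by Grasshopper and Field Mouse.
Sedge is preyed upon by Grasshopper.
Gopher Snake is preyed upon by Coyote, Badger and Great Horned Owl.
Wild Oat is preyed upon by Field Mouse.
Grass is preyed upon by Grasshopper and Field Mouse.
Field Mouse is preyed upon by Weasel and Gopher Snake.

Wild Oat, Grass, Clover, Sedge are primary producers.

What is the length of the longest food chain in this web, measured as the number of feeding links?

3 links

One longest chain: Wild Oat → Field Mouse → Weasel → Badger.
It has 4 species and 3 links.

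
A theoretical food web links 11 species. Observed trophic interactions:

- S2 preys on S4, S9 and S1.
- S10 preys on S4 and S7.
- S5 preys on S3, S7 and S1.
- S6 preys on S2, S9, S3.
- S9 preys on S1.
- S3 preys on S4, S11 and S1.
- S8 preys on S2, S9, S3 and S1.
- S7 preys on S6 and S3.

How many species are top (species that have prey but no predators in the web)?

Top species (has prey, but nothing eats it): S8, S10, S5.
Count: 3.

3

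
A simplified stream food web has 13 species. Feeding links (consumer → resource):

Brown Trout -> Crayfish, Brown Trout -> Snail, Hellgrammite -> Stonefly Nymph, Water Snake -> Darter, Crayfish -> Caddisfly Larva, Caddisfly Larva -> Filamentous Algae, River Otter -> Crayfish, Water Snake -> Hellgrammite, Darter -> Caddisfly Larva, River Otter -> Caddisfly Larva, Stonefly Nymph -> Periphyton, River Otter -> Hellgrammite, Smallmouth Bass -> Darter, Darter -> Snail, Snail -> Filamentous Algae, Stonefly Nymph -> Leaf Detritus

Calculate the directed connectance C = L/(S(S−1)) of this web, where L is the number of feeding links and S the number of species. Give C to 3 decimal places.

The web has S = 13 species and L = 16 feeding links.
C = L / (S(S−1)) = 16 / 156 = 0.1026 ≈ 0.103.

C = 0.103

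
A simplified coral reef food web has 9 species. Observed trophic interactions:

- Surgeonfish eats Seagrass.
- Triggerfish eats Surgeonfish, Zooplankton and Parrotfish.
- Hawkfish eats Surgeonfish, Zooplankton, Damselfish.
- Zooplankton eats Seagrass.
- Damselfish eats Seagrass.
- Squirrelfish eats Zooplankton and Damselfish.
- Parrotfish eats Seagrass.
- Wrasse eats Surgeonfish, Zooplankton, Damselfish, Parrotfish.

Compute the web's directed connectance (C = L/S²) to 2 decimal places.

C = 0.20

The web has S = 9 species and L = 16 feeding links.
C = L / S² = 16 / 81 = 0.1975 ≈ 0.20.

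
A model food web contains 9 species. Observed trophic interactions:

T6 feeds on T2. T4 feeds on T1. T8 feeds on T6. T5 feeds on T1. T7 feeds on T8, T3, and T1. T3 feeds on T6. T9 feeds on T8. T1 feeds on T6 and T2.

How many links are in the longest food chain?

One longest chain: T2 → T6 → T1 → T7.
It has 4 species and 3 links.

3 links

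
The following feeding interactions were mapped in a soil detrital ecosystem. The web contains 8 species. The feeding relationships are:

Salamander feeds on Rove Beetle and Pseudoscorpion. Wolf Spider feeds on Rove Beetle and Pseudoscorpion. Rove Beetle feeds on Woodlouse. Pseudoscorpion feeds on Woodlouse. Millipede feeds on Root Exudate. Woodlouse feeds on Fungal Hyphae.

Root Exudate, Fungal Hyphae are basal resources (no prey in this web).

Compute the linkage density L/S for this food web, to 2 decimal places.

There are L = 8 links among S = 8 species.
L/S = 8/8 = 1.0000 ≈ 1.00.

L/S = 1.00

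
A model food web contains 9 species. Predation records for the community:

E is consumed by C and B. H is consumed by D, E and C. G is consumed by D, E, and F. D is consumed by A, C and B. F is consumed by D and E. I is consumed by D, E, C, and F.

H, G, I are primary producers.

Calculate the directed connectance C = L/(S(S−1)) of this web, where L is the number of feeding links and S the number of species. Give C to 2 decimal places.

C = 0.24

The web has S = 9 species and L = 17 feeding links.
C = L / (S(S−1)) = 17 / 72 = 0.2361 ≈ 0.24.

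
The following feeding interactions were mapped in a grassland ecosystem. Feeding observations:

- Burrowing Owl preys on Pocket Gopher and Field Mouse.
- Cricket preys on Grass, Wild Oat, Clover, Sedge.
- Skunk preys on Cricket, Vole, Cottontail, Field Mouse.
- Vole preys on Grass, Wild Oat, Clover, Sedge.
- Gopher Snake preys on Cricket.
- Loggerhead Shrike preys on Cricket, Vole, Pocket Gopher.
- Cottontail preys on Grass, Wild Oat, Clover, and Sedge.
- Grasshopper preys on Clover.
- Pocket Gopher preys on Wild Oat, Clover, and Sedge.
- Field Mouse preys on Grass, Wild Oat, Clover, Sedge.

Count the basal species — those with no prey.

4

Basal species (no prey listed): Clover, Sedge, Grass, Wild Oat.
Count: 4.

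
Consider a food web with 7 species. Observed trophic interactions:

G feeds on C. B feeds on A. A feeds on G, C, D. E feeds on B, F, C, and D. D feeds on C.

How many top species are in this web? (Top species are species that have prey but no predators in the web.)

1

Top species (has prey, but nothing eats it): E.
Count: 1.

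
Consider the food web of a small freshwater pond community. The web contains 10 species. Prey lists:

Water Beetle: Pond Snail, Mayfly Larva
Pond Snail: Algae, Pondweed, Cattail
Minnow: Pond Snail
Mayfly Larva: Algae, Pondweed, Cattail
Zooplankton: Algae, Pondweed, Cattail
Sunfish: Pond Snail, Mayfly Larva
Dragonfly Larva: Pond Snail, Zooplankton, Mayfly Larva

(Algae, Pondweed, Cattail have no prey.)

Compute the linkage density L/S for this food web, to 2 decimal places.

L/S = 1.70

There are L = 17 links among S = 10 species.
L/S = 17/10 = 1.7000 ≈ 1.70.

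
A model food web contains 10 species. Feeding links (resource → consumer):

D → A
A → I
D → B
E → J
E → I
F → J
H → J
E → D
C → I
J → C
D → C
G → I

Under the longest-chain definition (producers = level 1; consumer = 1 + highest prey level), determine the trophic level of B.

E is a producer → level 1.
D eats E → level 2.
B eats D → level 3.

Trophic level 3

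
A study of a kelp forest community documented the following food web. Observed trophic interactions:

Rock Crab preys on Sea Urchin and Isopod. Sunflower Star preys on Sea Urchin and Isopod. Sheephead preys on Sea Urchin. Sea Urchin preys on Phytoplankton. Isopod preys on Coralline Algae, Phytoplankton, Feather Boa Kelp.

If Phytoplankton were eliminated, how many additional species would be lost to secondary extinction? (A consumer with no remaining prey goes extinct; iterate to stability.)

Remove Phytoplankton.
Round 1: Sea Urchin (all prey gone) → extinct.
Round 2: Sheephead (all prey gone) → extinct.
No further losses. Total secondary extinctions: 2.

2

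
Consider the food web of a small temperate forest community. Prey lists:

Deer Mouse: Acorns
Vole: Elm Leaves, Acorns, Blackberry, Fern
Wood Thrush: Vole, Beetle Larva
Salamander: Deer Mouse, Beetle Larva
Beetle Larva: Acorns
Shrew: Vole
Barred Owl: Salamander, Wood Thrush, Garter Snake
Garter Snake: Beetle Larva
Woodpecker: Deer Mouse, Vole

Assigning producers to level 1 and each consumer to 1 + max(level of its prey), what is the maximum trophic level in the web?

4

Producers (level 1): Elm Leaves, Acorns, Blackberry, Fern.
Elm Leaves → Vole → Wood Thrush → Barred Owl gives Barred Owl level 4.
No species has a prey at level 4, so no species reaches level 5.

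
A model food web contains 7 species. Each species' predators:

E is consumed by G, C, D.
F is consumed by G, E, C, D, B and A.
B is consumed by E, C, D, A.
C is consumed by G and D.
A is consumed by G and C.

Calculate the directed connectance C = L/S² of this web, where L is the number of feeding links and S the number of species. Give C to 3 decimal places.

C = 0.347

The web has S = 7 species and L = 17 feeding links.
C = L / S² = 17 / 49 = 0.3469 ≈ 0.347.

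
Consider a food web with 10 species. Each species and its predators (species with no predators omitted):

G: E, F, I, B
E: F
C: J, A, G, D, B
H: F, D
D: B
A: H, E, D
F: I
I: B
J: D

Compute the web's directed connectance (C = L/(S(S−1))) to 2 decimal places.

The web has S = 10 species and L = 19 feeding links.
C = L / (S(S−1)) = 19 / 90 = 0.2111 ≈ 0.21.

C = 0.21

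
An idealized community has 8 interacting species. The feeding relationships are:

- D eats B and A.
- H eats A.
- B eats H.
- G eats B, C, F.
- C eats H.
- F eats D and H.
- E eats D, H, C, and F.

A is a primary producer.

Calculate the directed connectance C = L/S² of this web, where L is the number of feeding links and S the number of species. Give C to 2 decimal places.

C = 0.22

The web has S = 8 species and L = 14 feeding links.
C = L / S² = 14 / 64 = 0.2188 ≈ 0.22.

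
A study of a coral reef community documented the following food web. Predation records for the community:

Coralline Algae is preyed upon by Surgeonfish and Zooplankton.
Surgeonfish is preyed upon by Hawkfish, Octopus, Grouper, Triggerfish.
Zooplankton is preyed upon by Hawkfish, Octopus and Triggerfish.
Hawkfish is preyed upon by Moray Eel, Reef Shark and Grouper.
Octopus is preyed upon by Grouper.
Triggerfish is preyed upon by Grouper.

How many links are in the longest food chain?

3 links

One longest chain: Coralline Algae → Surgeonfish → Hawkfish → Moray Eel.
It has 4 species and 3 links.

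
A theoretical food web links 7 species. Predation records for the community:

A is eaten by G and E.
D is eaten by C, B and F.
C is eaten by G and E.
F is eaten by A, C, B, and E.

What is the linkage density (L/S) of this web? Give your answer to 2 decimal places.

L/S = 1.57

There are L = 11 links among S = 7 species.
L/S = 11/7 = 1.5714 ≈ 1.57.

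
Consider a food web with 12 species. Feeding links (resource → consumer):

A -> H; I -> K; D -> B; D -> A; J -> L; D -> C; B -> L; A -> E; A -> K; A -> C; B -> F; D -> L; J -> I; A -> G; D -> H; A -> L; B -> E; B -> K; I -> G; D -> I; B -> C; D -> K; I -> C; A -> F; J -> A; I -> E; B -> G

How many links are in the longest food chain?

One longest chain: J → A → C.
It has 3 species and 2 links.

2 links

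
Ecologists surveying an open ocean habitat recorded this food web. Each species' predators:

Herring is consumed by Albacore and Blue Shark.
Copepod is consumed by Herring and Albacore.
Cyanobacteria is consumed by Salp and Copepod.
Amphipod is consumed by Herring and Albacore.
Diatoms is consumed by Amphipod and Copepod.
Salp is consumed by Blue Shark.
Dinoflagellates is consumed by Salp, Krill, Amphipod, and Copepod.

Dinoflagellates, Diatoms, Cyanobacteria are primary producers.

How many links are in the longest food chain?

3 links

One longest chain: Dinoflagellates → Copepod → Herring → Blue Shark.
It has 4 species and 3 links.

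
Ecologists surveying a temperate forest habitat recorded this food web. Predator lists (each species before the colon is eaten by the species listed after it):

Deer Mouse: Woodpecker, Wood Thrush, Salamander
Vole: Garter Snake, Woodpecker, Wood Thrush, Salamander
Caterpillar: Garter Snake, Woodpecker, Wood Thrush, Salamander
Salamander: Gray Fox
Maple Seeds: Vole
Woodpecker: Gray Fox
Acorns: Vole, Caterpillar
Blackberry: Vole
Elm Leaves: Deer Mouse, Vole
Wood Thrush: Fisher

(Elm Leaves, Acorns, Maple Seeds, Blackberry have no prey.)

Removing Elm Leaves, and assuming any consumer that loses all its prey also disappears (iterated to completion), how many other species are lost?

1

Remove Elm Leaves.
Round 1: Deer Mouse (all prey gone) → extinct.
No further losses. Total secondary extinctions: 1.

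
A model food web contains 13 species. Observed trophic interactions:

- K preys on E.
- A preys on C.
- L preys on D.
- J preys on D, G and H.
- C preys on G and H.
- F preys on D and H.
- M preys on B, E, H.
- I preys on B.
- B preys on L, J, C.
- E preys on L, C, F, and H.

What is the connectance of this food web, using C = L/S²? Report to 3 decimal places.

C = 0.124

The web has S = 13 species and L = 21 feeding links.
C = L / S² = 21 / 169 = 0.1243 ≈ 0.124.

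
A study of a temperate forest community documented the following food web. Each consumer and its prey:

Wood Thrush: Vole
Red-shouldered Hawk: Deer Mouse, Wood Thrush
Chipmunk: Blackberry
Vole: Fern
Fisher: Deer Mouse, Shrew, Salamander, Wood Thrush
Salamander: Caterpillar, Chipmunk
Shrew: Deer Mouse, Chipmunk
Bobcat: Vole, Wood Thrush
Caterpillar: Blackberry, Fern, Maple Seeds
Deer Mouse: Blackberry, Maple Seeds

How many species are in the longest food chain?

4 species

One longest chain: Fern → Vole → Wood Thrush → Bobcat.
It has 4 species and 3 links.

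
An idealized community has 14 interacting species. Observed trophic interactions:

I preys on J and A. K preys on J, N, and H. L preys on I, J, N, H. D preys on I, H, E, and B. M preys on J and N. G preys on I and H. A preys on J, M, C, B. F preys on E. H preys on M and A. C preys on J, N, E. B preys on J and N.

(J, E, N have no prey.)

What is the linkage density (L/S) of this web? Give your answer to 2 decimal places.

L/S = 2.07

There are L = 29 links among S = 14 species.
L/S = 29/14 = 2.0714 ≈ 2.07.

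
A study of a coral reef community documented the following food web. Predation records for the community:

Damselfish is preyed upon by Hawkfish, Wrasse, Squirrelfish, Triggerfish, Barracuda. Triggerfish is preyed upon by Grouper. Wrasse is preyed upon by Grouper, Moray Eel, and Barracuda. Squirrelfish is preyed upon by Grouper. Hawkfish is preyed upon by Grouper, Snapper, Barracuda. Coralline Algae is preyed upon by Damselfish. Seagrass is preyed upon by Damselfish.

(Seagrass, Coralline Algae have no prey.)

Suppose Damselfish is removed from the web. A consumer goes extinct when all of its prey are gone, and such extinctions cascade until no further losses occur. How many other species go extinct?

8

Remove Damselfish.
Round 1: Triggerfish (all prey gone), Hawkfish (all prey gone), Squirrelfish (all prey gone), Wrasse (all prey gone) → extinct.
Round 2: Snapper (all prey gone), Moray Eel (all prey gone), Grouper (all prey gone), Barracuda (all prey gone) → extinct.
No further losses. Total secondary extinctions: 8.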